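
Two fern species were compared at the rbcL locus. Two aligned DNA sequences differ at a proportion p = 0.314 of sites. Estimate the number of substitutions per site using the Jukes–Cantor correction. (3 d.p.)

0.407

d = −(3/4) ln(1 − 4p/3) = −0.75 ln(1 − 0.418667) = −0.75 ln(0.581333)
  = −0.75 × (-0.542432) = 0.406824 substitutions/site.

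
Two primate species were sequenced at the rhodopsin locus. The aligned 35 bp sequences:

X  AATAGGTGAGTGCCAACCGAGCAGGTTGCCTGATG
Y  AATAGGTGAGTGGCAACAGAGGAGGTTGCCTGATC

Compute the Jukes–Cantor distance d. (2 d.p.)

The sequences differ at 4 of 35 sites (13, 18, 22, 35), so p = 4/35 ≈ 0.114286.
d = −(3/4) ln(1 − 4p/3) = −0.75 ln(1 − 0.152381) = −0.75 ln(0.847619)
  = −0.75 × (-0.165324) = 0.123993 substitutions/site.

0.12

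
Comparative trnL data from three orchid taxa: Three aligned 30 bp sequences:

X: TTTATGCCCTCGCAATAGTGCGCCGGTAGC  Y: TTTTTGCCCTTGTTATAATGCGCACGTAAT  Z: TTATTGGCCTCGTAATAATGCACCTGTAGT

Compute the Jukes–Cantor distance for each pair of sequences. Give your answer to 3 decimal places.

X–Y: 9/30 sites differ → p = 0.3, d = −0.75 ln(1 − 0.4) = 0.383119 ≈ 0.383.
X–Z: 8/30 sites differ → p ≈ 0.266667, d = −0.75 ln(1 − 0.355556) = 0.329526 ≈ 0.330.
Y–Z: 8/30 sites differ → p ≈ 0.266667, d = −0.75 ln(1 − 0.355556) = 0.329526 ≈ 0.330.

d(X,Y) = 0.383, d(X,Z) = 0.330, d(Y,Z) = 0.330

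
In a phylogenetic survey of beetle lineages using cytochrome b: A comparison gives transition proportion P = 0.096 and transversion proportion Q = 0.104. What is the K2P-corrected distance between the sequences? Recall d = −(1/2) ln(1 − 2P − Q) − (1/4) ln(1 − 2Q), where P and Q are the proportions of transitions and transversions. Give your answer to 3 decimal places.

0.234

Under the Kimura two-parameter model, d = −½ ln(1 − 2P − Q) − ¼ ln(1 − 2Q).
1 − 2P − Q = 0.704, giving −½ ln(0.704) = 0.175488.
1 − 2Q = 0.792, giving −¼ ln(0.792) = 0.058298.
d = 0.175488 + 0.058298 = 0.233786.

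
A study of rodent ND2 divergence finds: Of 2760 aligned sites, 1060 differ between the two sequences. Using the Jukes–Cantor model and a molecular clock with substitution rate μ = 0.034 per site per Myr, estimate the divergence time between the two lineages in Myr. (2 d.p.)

7.91

p = 1060/2760 ≈ 0.384058.
d = −(3/4) ln(1 − 4p/3) = −0.75 ln(1 − 0.512077) = −0.75 ln(0.487923)
  = −0.75 × (-0.717598) = 0.538199 substitutions/site.
Under a molecular clock d = 2μt, so t = d/(2μ) = 0.538199 / (2 × 0.034) = 7.91 Myr.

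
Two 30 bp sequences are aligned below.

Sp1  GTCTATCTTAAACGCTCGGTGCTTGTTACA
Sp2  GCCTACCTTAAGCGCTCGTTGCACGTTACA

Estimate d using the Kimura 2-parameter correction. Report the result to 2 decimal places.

Of 30 sites, 4 differences are transitions and 2 are transversions, so P = 4/30 ≈ 0.133333 and Q = 2/30 ≈ 0.066667.
Under the Kimura two-parameter model, d = −½ ln(1 − 2P − Q) − ¼ ln(1 − 2Q).
1 − 2P − Q = 0.666667, giving −½ ln(0.666667) = 0.202732.
1 − 2Q = 0.866666, giving −¼ ln(0.866666) = 0.035775.
d = 0.202732 + 0.035775 = 0.238507.

0.24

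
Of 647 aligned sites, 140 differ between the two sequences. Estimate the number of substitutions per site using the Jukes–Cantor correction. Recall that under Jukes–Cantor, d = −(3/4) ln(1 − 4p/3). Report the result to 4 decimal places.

p = 140/647 ≈ 0.216383.
d = −(3/4) ln(1 − 4p/3) = −0.75 ln(1 − 0.288511) = −0.75 ln(0.711489)
  = −0.75 × (-0.340395) = 0.255296 substitutions/site.

0.2553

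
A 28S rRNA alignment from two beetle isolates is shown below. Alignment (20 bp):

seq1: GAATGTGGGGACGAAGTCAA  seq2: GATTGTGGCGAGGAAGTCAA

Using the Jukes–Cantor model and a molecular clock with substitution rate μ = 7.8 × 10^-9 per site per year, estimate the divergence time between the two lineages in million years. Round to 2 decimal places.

10.73

The sequences differ at 3 of 20 sites (3, 9, 12), so p = 3/20 = 0.15.
d = −(3/4) ln(1 − 4p/3) = −0.75 ln(1 − 0.2) = −0.75 ln(0.8)
  = −0.75 × (-0.223144) = 0.167358 substitutions/site.
Under a molecular clock d = 2μt, so t = d/(2μ) = 0.167358 / (2 × 7.8 × 10^-9) = 10.73 million years.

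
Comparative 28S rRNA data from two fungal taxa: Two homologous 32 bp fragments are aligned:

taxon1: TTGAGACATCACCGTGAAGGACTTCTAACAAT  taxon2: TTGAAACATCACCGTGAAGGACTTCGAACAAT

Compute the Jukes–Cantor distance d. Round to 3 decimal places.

0.065

The sequences differ at 2 of 32 sites (5, 26), so p = 2/32 = 0.0625.
d = −(3/4) ln(1 − 4p/3) = −0.75 ln(1 − 0.083333) = −0.75 ln(0.916667)
  = −0.75 × (-0.087011) = 0.065258 substitutions/site.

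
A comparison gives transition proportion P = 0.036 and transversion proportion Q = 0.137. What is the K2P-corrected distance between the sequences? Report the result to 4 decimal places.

Under the Kimura two-parameter model, d = −½ ln(1 − 2P − Q) − ¼ ln(1 − 2Q).
1 − 2P − Q = 0.791, giving −½ ln(0.791) = 0.117229.
1 − 2Q = 0.726, giving −¼ ln(0.726) = 0.080051.
d = 0.117229 + 0.080051 = 0.197280.

0.1973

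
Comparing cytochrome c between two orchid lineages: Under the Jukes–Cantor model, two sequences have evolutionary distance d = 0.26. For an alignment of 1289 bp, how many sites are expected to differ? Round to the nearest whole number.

Invert JC69: p = (3/4)(1 − e^(−4d/3)) = 0.75 × (1 − e^(-0.346667)) = 0.75 × (1 − 0.707041) = 0.219719.
Expected differing sites = pL ≈ 0.219719 × 1289 = 283.217791 ≈ 283.

283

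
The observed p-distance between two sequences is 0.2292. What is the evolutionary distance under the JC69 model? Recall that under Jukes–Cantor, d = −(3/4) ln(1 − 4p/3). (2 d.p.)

d = −(3/4) ln(1 − 4p/3) = −0.75 ln(1 − 0.3056) = −0.75 ln(0.6944)
  = −0.75 × (-0.364707) = 0.273530 substitutions/site.

0.27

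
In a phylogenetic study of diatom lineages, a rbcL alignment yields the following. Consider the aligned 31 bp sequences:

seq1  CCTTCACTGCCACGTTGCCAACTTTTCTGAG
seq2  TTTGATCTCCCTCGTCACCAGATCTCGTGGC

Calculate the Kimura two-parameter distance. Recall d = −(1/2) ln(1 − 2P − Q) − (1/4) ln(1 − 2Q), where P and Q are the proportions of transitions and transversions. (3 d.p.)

Of 31 sites, 8 differences are transitions and 8 are transversions, so P = 8/31 ≈ 0.258065 and Q = 8/31 ≈ 0.258065.
Under the Kimura two-parameter model, d = −½ ln(1 − 2P − Q) − ¼ ln(1 − 2Q).
1 − 2P − Q = 0.225805, giving −½ ln(0.225805) = 0.744042.
1 − 2Q = 0.48387, giving −¼ ln(0.48387) = 0.181485.
d = 0.744042 + 0.181485 = 0.925527.

0.926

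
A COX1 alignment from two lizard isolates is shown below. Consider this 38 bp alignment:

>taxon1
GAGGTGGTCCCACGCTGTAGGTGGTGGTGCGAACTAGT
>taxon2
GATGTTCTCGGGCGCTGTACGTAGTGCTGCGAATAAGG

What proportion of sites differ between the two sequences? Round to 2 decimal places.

0.32

The sequences differ at 12 of 38 positions.
p = 12/38 = 0.315789… ≈ 0.32 (to 2 d.p.).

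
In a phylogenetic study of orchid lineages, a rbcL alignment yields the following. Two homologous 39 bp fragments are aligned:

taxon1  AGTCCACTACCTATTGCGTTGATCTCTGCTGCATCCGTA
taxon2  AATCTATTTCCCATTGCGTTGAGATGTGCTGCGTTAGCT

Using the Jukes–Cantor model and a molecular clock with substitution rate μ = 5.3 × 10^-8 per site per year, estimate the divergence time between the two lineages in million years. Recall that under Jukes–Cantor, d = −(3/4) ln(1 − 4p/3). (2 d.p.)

4.16

The sequences differ at 13 of 39 sites, so p = 13/39 ≈ 0.333333.
d = −(3/4) ln(1 − 4p/3) = −0.75 ln(1 − 0.444444) = −0.75 ln(0.555556)
  = −0.75 × (-0.587786) = 0.440840 substitutions/site.
Under a molecular clock d = 2μt, so t = d/(2μ) = 0.440840 / (2 × 5.3 × 10^-8) = 4.16 million years.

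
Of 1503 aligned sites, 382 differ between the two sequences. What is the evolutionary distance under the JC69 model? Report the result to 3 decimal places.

0.310

p = 382/1503 ≈ 0.254158.
d = −(3/4) ln(1 − 4p/3) = −0.75 ln(1 − 0.338877) = −0.75 ln(0.661123)
  = −0.75 × (-0.413815) = 0.310361 substitutions/site.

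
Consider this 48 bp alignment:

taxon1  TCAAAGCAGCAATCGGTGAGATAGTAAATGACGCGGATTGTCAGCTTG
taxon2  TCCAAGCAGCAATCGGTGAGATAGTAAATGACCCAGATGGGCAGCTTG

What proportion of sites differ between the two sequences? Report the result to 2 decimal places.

The sequences differ at 5 of 48 positions (sites 3, 33, 35, 39, 41).
p = 5/48 = 0.104166… ≈ 0.10 (to 2 d.p.).

0.10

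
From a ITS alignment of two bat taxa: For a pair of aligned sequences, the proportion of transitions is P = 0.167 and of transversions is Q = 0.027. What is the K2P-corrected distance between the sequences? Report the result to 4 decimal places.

Under the Kimura two-parameter model, d = −½ ln(1 − 2P − Q) − ¼ ln(1 − 2Q).
1 − 2P − Q = 0.639, giving −½ ln(0.639) = 0.223925.
1 − 2Q = 0.946, giving −¼ ln(0.946) = 0.013878.
d = 0.223925 + 0.013878 = 0.237803.

0.2378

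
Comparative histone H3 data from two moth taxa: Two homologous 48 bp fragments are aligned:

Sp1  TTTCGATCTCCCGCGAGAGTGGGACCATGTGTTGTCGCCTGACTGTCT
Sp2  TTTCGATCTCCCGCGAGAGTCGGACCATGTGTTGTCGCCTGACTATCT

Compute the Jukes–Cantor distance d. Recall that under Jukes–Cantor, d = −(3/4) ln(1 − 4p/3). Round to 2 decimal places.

The sequences differ at 2 of 48 sites (21, 45), so p = 2/48 ≈ 0.041667.
d = −(3/4) ln(1 − 4p/3) = −0.75 ln(1 − 0.055556) = −0.75 ln(0.944444)
  = −0.75 × (-0.057159) = 0.042869 substitutions/site.

0.04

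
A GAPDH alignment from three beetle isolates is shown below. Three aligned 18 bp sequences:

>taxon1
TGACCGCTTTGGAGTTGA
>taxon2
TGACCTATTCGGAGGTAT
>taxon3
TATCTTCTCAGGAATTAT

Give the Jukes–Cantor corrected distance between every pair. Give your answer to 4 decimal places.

d(taxon1,taxon2) = 0.4408, d(taxon1,taxon3) = 0.8240, d(taxon2,taxon3) = 0.6735

taxon1–taxon2: 6/18 sites differ → p ≈ 0.333333, d = −0.75 ln(1 − 0.444444) = 0.440839 ≈ 0.4408.
taxon1–taxon3: 9/18 sites differ → p = 0.5, d = −0.75 ln(1 − 0.666667) = 0.823960 ≈ 0.8240.
taxon2–taxon3: 8/18 sites differ → p ≈ 0.444444, d = −0.75 ln(1 − 0.592592) = 0.673455 ≈ 0.6735.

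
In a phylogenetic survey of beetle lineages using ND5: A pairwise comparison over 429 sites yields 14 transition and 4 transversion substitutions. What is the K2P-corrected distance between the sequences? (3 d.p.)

0.043

P = 14/429 ≈ 0.032634 and Q = 4/429 ≈ 0.009324.
Under the Kimura two-parameter model, d = −½ ln(1 − 2P − Q) − ¼ ln(1 − 2Q).
1 − 2P − Q = 0.925408, giving −½ ln(0.925408) = 0.038760.
1 − 2Q = 0.981352, giving −¼ ln(0.981352) = 0.004706.
d = 0.038760 + 0.004706 = 0.043466.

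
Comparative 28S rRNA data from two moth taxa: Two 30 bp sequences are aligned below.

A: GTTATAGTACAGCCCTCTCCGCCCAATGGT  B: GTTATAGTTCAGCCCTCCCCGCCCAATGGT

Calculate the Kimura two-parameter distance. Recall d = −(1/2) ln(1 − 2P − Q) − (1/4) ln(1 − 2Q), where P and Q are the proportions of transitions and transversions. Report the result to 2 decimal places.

Of 30 sites, 1 differences are transitions and 1 are transversions, so P = 1/30 ≈ 0.033333 and Q = 1/30 ≈ 0.033333.
Under the Kimura two-parameter model, d = −½ ln(1 − 2P − Q) − ¼ ln(1 − 2Q).
1 − 2P − Q = 0.900001, giving −½ ln(0.900001) = 0.052680.
1 − 2Q = 0.933334, giving −¼ ln(0.933334) = 0.017248.
d = 0.052680 + 0.017248 = 0.069928.

0.07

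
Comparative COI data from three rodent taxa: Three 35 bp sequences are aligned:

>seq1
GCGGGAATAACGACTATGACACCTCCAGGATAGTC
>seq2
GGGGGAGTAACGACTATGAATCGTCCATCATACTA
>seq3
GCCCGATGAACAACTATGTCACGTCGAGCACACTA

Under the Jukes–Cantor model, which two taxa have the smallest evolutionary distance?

seq1 and seq2

seq1–seq2: 9/35 differ, p = 0.257, d = 0.315.
seq1–seq3: 12/35 differ, p = 0.343, d = 0.458.
seq2–seq3: 12/35 differ, p = 0.343, d = 0.458.
The smallest distance is between seq1 and seq2.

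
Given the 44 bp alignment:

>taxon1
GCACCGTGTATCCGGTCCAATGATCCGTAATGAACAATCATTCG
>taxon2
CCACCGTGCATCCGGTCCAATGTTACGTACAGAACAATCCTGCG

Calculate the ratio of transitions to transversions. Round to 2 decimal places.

Transitions are A↔G and C↔T; transversions are all other mismatches.
Transitions: 1. Transversions: 7.
R = 1/7 = 0.142857… ≈ 0.14 (to 2 d.p.).

0.14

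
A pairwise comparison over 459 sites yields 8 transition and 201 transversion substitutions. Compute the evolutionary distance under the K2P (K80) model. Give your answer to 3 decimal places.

P = 8/459 ≈ 0.017429 and Q = 201/459 ≈ 0.437908.
Under the Kimura two-parameter model, d = −½ ln(1 − 2P − Q) − ¼ ln(1 − 2Q).
1 − 2P − Q = 0.527234, giving −½ ln(0.527234) = 0.320055.
1 − 2Q = 0.124184, giving −¼ ln(0.124184) = 0.521498.
d = 0.320055 + 0.521498 = 0.841553.

0.842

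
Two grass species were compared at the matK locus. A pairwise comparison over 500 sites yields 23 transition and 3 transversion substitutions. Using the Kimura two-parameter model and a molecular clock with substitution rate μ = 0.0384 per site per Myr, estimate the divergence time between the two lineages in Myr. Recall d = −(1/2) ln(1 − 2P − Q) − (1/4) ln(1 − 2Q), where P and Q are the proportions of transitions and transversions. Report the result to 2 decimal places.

0.71

P = 23/500 = 0.046 and Q = 3/500 = 0.006.
Under the Kimura two-parameter model, d = −½ ln(1 − 2P − Q) − ¼ ln(1 − 2Q).
1 − 2P − Q = 0.902, giving −½ ln(0.902) = 0.051570.
1 − 2Q = 0.988, giving −¼ ln(0.988) = 0.003018.
d = 0.051570 + 0.003018 = 0.054588.
Under a molecular clock d = 2μt, so t = d/(2μ) = 0.054588 / (2 × 0.0384) = 0.71 Myr.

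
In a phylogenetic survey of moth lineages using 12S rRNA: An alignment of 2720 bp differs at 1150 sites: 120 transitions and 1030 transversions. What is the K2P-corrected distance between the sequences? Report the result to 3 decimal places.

0.669

P = 120/2720 ≈ 0.044118 and Q = 1030/2720 ≈ 0.378676.
Under the Kimura two-parameter model, d = −½ ln(1 − 2P − Q) − ¼ ln(1 − 2Q).
1 − 2P − Q = 0.533088, giving −½ ln(0.533088) = 0.314534.
1 − 2Q = 0.242648, giving −¼ ln(0.242648) = 0.354036.
d = 0.314534 + 0.354036 = 0.668570.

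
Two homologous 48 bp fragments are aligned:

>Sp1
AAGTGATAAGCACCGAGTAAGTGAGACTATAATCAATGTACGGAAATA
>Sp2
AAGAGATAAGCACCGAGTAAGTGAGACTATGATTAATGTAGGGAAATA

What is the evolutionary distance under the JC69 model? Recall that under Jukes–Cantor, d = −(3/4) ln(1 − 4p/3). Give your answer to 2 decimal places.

The sequences differ at 4 of 48 sites (4, 31, 34, 41), so p = 4/48 ≈ 0.083333.
d = −(3/4) ln(1 − 4p/3) = −0.75 ln(1 − 0.111111) = −0.75 ln(0.888889)
  = −0.75 × (-0.117783) = 0.088337 substitutions/site.

0.09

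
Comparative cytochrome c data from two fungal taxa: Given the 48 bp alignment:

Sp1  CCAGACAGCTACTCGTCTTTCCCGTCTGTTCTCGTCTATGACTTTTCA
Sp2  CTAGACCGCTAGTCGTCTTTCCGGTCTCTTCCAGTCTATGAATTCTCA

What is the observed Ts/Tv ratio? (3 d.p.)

0.500

Transitions are A↔G and C↔T; transversions are all other mismatches.
Transitions: 3. Transversions: 6.
R = 3/6 = 0.500.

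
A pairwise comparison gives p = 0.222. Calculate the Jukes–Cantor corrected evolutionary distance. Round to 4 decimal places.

d = −(3/4) ln(1 − 4p/3) = −0.75 ln(1 − 0.296) = −0.75 ln(0.704)
  = −0.75 × (-0.350977) = 0.263233 substitutions/site.

0.2632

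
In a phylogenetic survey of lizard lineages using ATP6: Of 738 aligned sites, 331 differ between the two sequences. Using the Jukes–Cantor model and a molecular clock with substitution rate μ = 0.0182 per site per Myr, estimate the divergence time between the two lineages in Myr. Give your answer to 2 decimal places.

p = 331/738 ≈ 0.448509.
d = −(3/4) ln(1 − 4p/3) = −0.75 ln(1 − 0.598012) = −0.75 ln(0.401988)
  = −0.75 × (-0.911333) = 0.683500 substitutions/site.
Under a molecular clock d = 2μt, so t = d/(2μ) = 0.683500 / (2 × 0.0182) = 18.78 Myr.

18.78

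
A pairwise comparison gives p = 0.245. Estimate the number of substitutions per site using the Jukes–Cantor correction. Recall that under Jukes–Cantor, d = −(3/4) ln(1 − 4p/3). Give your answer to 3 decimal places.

0.297

d = −(3/4) ln(1 − 4p/3) = −0.75 ln(1 − 0.326667) = −0.75 ln(0.673333)
  = −0.75 × (-0.395515) = 0.296636 substitutions/site.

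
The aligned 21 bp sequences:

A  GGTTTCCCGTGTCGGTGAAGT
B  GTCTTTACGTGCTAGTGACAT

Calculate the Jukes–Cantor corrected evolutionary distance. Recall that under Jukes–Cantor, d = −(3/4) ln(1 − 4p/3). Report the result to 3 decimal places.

The sequences differ at 9 of 21 sites (2, 3, 6, 7, 12, 13, 14, 19, 20), so p = 9/21 ≈ 0.428571.
d = −(3/4) ln(1 − 4p/3) = −0.75 ln(1 − 0.571428) = −0.75 ln(0.428572)
  = −0.75 × (-0.847297) = 0.635473 substitutions/site.

0.635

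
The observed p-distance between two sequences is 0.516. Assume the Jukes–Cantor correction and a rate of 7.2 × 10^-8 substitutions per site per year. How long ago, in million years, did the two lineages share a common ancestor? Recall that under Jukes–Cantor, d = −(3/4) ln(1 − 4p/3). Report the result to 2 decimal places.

6.07

d = −(3/4) ln(1 − 4p/3) = −0.75 ln(1 − 0.688) = −0.75 ln(0.312)
  = −0.75 × (-1.164752) = 0.873564 substitutions/site.
Under a molecular clock d = 2μt, so t = d/(2μ) = 0.873564 / (2 × 7.2 × 10^-8) = 6.07 million years.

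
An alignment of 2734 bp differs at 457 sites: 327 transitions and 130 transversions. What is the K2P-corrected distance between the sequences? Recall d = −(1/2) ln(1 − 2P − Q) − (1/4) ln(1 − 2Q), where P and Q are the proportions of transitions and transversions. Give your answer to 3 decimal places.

P = 327/2734 ≈ 0.119605 and Q = 130/2734 ≈ 0.047549.
Under the Kimura two-parameter model, d = −½ ln(1 − 2P − Q) − ¼ ln(1 − 2Q).
1 − 2P − Q = 0.713241, giving −½ ln(0.713241) = 0.168968.
1 − 2Q = 0.904902, giving −¼ ln(0.904902) = 0.024982.
d = 0.168968 + 0.024982 = 0.193950.

0.194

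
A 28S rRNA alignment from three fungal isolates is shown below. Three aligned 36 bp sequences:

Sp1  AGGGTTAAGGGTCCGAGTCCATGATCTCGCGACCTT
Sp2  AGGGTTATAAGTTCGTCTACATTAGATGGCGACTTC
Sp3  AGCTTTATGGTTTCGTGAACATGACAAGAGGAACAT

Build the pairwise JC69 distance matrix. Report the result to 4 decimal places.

Sp1–Sp2: 13/36 sites differ → p ≈ 0.361111, d = −0.75 ln(1 − 0.481481) = 0.492584 ≈ 0.4926.
Sp1–Sp3: 16/36 sites differ → p ≈ 0.444444, d = −0.75 ln(1 − 0.592592) = 0.673455 ≈ 0.6735.
Sp2–Sp3: 16/36 sites differ → p ≈ 0.444444, d = −0.75 ln(1 − 0.592592) = 0.673455 ≈ 0.6735.

d(Sp1,Sp2) = 0.4926, d(Sp1,Sp3) = 0.6735, d(Sp2,Sp3) = 0.6735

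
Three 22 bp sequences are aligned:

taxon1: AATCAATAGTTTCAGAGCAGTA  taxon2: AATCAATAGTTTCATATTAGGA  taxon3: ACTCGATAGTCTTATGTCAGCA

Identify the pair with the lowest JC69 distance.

taxon1–taxon2: 4/22 differ, p = 0.182, d = 0.208.
taxon1–taxon3: 8/22 differ, p = 0.364, d = 0.497.
taxon2–taxon3: 7/22 differ, p = 0.318, d = 0.414.
The smallest distance is between taxon1 and taxon2.

taxon1 and taxon2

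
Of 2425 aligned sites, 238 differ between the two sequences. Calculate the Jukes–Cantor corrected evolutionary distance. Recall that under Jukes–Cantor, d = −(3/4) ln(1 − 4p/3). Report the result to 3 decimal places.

0.105

p = 238/2425 ≈ 0.098144.
d = −(3/4) ln(1 − 4p/3) = −0.75 ln(1 − 0.130859) = −0.75 ln(0.869141)
  = −0.75 × (-0.140250) = 0.105188 substitutions/site.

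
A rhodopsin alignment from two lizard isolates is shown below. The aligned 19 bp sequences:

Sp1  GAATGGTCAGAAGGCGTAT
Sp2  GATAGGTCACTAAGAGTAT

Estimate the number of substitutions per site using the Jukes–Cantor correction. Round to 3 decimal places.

The sequences differ at 6 of 19 sites (3, 4, 10, 11, 13, 15), so p = 6/19 ≈ 0.315789.
d = −(3/4) ln(1 − 4p/3) = −0.75 ln(1 − 0.421052) = −0.75 ln(0.578948)
  = −0.75 × (-0.546543) = 0.409907 substitutions/site.

0.410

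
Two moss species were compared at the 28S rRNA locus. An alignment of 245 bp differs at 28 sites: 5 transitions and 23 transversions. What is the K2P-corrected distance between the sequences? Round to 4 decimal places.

P = 5/245 ≈ 0.020408 and Q = 23/245 ≈ 0.093878.
Under the Kimura two-parameter model, d = −½ ln(1 − 2P − Q) − ¼ ln(1 − 2Q).
1 − 2P − Q = 0.865306, giving −½ ln(0.865306) = 0.072336.
1 − 2Q = 0.812244, giving −¼ ln(0.812244) = 0.051989.
d = 0.072336 + 0.051989 = 0.124325.

0.1243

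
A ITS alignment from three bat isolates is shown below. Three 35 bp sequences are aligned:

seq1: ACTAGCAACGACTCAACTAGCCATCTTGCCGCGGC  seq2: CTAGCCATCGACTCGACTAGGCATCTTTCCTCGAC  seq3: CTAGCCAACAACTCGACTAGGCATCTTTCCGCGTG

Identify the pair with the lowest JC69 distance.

seq2 and seq3

seq1–seq2: 11/35 differ, p = 0.314, d = 0.407.
seq1–seq3: 11/35 differ, p = 0.314, d = 0.407.
seq2–seq3: 5/35 differ, p = 0.143, d = 0.158.
The smallest distance is between seq2 and seq3.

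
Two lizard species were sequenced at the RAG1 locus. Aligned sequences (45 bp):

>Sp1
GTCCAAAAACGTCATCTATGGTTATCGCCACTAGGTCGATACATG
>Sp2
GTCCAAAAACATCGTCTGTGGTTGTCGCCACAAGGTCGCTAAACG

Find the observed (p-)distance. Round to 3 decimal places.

The sequences differ at 8 of 45 positions (sites 11, 14, 18, 24, 32, 39, 42, 44).
p = 8/45 = 0.177777… ≈ 0.178 (to 3 d.p.).

0.178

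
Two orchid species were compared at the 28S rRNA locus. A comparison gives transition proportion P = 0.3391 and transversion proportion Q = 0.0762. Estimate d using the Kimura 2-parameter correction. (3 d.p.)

Under the Kimura two-parameter model, d = −½ ln(1 − 2P − Q) − ¼ ln(1 − 2Q).
1 − 2P − Q = 0.2456, giving −½ ln(0.2456) = 0.702026.
1 − 2Q = 0.8476, giving −¼ ln(0.8476) = 0.041337.
d = 0.702026 + 0.041337 = 0.743363.

0.743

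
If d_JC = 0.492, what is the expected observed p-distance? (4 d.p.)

p = (3/4)(1 − e^(−4d/3)) = 0.75 × (1 − e^(-0.656)) = 0.75 × (1 − 0.518923) = 0.360808.

0.3608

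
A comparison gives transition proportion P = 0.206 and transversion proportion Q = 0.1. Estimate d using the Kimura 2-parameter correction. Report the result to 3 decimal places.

Under the Kimura two-parameter model, d = −½ ln(1 − 2P − Q) − ¼ ln(1 − 2Q).
1 − 2P − Q = 0.488, giving −½ ln(0.488) = 0.358720.
1 − 2Q = 0.8, giving −¼ ln(0.8) = 0.055786.
d = 0.358720 + 0.055786 = 0.414506.

0.415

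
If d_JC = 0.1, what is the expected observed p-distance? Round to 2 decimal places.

p = (3/4)(1 − e^(−4d/3)) = 0.75 × (1 − e^(-0.133333)) = 0.75 × (1 − 0.875174) = 0.093620.

0.09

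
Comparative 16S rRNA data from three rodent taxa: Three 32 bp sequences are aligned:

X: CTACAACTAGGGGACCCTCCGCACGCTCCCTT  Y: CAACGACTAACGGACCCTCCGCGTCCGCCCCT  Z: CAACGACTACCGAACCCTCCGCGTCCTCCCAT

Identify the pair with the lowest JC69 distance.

Y and Z

X–Y: 9/32 differ, p = 0.281, d = 0.353.
X–Z: 9/32 differ, p = 0.281, d = 0.353.
Y–Z: 4/32 differ, p = 0.125, d = 0.137.
The smallest distance is between Y and Z.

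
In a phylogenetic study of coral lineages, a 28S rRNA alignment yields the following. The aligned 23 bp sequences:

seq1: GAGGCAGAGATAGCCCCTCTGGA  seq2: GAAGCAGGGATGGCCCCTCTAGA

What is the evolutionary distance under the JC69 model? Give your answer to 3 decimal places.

0.198

The sequences differ at 4 of 23 sites (3, 8, 12, 21), so p = 4/23 ≈ 0.173913.
d = −(3/4) ln(1 − 4p/3) = −0.75 ln(1 − 0.231884) = −0.75 ln(0.768116)
  = −0.75 × (-0.263815) = 0.197861 substitutions/site.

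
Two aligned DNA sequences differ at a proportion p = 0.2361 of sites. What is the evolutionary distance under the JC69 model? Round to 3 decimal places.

d = −(3/4) ln(1 − 4p/3) = −0.75 ln(1 − 0.3148) = −0.75 ln(0.6852)
  = −0.75 × (-0.378045) = 0.283534 substitutions/site.

0.284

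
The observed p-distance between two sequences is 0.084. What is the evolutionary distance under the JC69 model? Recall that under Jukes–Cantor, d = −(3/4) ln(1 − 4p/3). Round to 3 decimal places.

d = −(3/4) ln(1 − 4p/3) = −0.75 ln(1 − 0.112) = −0.75 ln(0.888)
  = −0.75 × (-0.118784) = 0.089088 substitutions/site.

0.089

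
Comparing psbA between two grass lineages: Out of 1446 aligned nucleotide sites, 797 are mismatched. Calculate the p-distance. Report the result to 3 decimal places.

p = 797/1446 = 0.551175… ≈ 0.551 (to 3 d.p.).

0.551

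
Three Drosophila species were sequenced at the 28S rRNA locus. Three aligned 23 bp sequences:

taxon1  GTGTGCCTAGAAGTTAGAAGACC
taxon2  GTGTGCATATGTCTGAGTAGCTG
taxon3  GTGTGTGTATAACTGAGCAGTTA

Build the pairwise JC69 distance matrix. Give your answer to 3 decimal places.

d(taxon1,taxon2) = 0.650, d(taxon1,taxon3) = 0.553, d(taxon2,taxon3) = 0.390

taxon1–taxon2: 10/23 sites differ → p ≈ 0.434783, d = −0.75 ln(1 − 0.579711) = 0.650110 ≈ 0.650.
taxon1–taxon3: 9/23 sites differ → p ≈ 0.391304, d = −0.75 ln(1 − 0.521739) = 0.553199 ≈ 0.553.
taxon2–taxon3: 7/23 sites differ → p ≈ 0.304348, d = −0.75 ln(1 − 0.405797) = 0.390401 ≈ 0.390.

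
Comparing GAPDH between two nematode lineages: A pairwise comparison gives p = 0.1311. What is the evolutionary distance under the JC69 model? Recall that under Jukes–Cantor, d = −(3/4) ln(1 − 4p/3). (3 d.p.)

d = −(3/4) ln(1 − 4p/3) = −0.75 ln(1 − 0.1748) = −0.75 ln(0.8252)
  = −0.75 × (-0.192129) = 0.144097 substitutions/site.

0.144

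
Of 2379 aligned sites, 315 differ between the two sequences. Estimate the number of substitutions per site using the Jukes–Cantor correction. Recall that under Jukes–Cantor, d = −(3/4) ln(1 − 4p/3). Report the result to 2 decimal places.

0.15

p = 315/2379 ≈ 0.132409.
d = −(3/4) ln(1 − 4p/3) = −0.75 ln(1 − 0.176545) = −0.75 ln(0.823455)
  = −0.75 × (-0.194246) = 0.145685 substitutions/site.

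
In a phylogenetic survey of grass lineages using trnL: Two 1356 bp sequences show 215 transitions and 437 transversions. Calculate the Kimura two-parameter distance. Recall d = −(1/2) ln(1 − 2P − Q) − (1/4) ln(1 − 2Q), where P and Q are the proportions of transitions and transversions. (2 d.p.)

P = 215/1356 ≈ 0.158555 and Q = 437/1356 ≈ 0.322271.
Under the Kimura two-parameter model, d = −½ ln(1 − 2P − Q) − ¼ ln(1 − 2Q).
1 − 2P − Q = 0.360619, giving −½ ln(0.360619) = 0.509967.
1 − 2Q = 0.355458, giving −¼ ln(0.355458) = 0.258587.
d = 0.509967 + 0.258587 = 0.768554.

0.77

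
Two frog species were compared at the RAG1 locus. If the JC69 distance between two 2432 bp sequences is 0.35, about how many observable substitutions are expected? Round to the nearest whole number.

680

Invert JC69: p = (3/4)(1 − e^(−4d/3)) = 0.75 × (1 − e^(-0.466667)) = 0.75 × (1 − 0.627089) = 0.279683.
Expected differing sites = pL ≈ 0.279683 × 2432 = 680.189056 ≈ 680.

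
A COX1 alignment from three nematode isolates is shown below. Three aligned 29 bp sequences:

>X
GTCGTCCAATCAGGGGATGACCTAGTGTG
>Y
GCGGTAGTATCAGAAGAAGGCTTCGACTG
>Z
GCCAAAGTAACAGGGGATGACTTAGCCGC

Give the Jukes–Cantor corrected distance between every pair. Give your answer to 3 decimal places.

X–Y: 13/29 sites differ → p ≈ 0.448276, d = −0.75 ln(1 − 0.597701) = 0.682920 ≈ 0.683.
X–Z: 12/29 sites differ → p ≈ 0.413793, d = −0.75 ln(1 − 0.551724) = 0.601760 ≈ 0.602.
Y–Z: 12/29 sites differ → p ≈ 0.413793, d = −0.75 ln(1 − 0.551724) = 0.601760 ≈ 0.602.

d(X,Y) = 0.683, d(X,Z) = 0.602, d(Y,Z) = 0.602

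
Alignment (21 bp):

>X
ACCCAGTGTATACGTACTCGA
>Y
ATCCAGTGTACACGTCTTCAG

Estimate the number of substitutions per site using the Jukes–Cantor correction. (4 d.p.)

The sequences differ at 6 of 21 sites (2, 11, 16, 17, 20, 21), so p = 6/21 ≈ 0.285714.
d = −(3/4) ln(1 − 4p/3) = −0.75 ln(1 − 0.380952) = −0.75 ln(0.619048)
  = −0.75 × (-0.479572) = 0.359679 substitutions/site.

0.3597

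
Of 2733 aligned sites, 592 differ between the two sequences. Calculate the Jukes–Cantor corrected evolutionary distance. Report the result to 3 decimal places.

0.256

p = 592/2733 ≈ 0.216612.
d = −(3/4) ln(1 − 4p/3) = −0.75 ln(1 − 0.288816) = −0.75 ln(0.711184)
  = −0.75 × (-0.340824) = 0.255618 substitutions/site.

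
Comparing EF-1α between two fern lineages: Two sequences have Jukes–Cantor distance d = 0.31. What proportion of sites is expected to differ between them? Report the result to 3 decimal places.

p = (3/4)(1 − e^(−4d/3)) = 0.75 × (1 − e^(-0.413333)) = 0.75 × (1 − 0.661442) = 0.253919.

0.254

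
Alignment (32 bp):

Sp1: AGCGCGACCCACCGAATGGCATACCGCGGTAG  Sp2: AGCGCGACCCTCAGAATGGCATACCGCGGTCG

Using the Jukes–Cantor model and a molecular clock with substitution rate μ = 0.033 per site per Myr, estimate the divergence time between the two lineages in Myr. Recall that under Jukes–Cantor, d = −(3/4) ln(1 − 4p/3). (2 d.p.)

1.52

The sequences differ at 3 of 32 sites (11, 13, 31), so p = 3/32 = 0.09375.
d = −(3/4) ln(1 − 4p/3) = −0.75 ln(1 − 0.125) = −0.75 ln(0.875)
  = −0.75 × (-0.133531) = 0.100148 substitutions/site.
Under a molecular clock d = 2μt, so t = d/(2μ) = 0.100148 / (2 × 0.033) = 1.52 Myr.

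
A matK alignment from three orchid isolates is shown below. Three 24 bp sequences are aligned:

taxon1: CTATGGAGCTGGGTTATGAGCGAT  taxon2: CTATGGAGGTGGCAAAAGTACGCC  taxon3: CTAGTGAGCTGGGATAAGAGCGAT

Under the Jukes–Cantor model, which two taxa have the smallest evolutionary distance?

taxon1–taxon2: 9/24 differ, p = 0.375, d = 0.520.
taxon1–taxon3: 4/24 differ, p = 0.167, d = 0.188.
taxon2–taxon3: 9/24 differ, p = 0.375, d = 0.520.
The smallest distance is between taxon1 and taxon3.

taxon1 and taxon3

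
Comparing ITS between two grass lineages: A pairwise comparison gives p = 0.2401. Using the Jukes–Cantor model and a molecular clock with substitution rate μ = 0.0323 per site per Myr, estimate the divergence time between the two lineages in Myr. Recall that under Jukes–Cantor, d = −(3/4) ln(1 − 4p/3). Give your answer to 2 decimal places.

4.48

d = −(3/4) ln(1 − 4p/3) = −0.75 ln(1 − 0.320133) = −0.75 ln(0.679867)
  = −0.75 × (-0.385858) = 0.289394 substitutions/site.
Under a molecular clock d = 2μt, so t = d/(2μ) = 0.289394 / (2 × 0.0323) = 4.48 Myr.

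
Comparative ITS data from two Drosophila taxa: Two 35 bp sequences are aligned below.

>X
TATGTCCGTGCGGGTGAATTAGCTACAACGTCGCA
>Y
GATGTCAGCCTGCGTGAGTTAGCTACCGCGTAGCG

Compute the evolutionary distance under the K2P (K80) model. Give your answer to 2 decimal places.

0.41

Of 35 sites, 5 differences are transitions and 6 are transversions, so P = 5/35 ≈ 0.142857 and Q = 6/35 ≈ 0.171429.
Under the Kimura two-parameter model, d = −½ ln(1 − 2P − Q) − ¼ ln(1 − 2Q).
1 − 2P − Q = 0.542857, giving −½ ln(0.542857) = 0.305455.
1 − 2Q = 0.657142, giving −¼ ln(0.657142) = 0.104964.
d = 0.305455 + 0.104964 = 0.410419.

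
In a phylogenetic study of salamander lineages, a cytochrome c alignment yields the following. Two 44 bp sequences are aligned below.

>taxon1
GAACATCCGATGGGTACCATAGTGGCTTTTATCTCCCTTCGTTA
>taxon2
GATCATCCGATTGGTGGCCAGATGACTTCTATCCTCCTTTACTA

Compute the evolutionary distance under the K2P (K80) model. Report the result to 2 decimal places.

Of 44 sites, 10 differences are transitions and 5 are transversions, so P = 10/44 ≈ 0.227273 and Q = 5/44 ≈ 0.113636.
Under the Kimura two-parameter model, d = −½ ln(1 − 2P − Q) − ¼ ln(1 − 2Q).
1 − 2P − Q = 0.431818, giving −½ ln(0.431818) = 0.419876.
1 − 2Q = 0.772728, giving −¼ ln(0.772728) = 0.064457.
d = 0.419876 + 0.064457 = 0.484333.

0.48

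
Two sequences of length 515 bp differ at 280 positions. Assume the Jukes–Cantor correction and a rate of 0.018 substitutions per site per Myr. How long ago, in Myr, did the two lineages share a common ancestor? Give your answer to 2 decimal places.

26.89

p = 280/515 ≈ 0.543689.
d = −(3/4) ln(1 − 4p/3) = −0.75 ln(1 − 0.724919) = −0.75 ln(0.275081)
  = −0.75 × (-1.290690) = 0.968018 substitutions/site.
Under a molecular clock d = 2μt, so t = d/(2μ) = 0.968018 / (2 × 0.018) = 26.89 Myr.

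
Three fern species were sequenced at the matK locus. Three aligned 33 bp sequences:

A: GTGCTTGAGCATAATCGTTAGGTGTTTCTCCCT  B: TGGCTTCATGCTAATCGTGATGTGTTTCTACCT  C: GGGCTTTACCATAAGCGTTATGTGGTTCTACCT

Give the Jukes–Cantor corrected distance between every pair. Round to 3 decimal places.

A–B: 9/33 sites differ → p ≈ 0.272727, d = −0.75 ln(1 − 0.363636) = 0.338988 ≈ 0.339.
A–C: 7/33 sites differ → p ≈ 0.212121, d = −0.75 ln(1 − 0.282828) = 0.249330 ≈ 0.249.
B–C: 8/33 sites differ → p ≈ 0.242424, d = −0.75 ln(1 − 0.323232) = 0.292820 ≈ 0.293.

d(A,B) = 0.339, d(A,C) = 0.249, d(B,C) = 0.293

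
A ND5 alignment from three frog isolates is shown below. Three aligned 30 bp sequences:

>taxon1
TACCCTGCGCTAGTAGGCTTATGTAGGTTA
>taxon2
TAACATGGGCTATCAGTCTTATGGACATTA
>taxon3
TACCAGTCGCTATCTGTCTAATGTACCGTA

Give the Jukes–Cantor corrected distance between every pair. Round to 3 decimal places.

d(taxon1,taxon2) = 0.383, d(taxon1,taxon3) = 0.503, d(taxon2,taxon3) = 0.383

taxon1–taxon2: 9/30 sites differ → p = 0.3, d = −0.75 ln(1 − 0.4) = 0.383119 ≈ 0.383.
taxon1–taxon3: 11/30 sites differ → p ≈ 0.366667, d = −0.75 ln(1 − 0.488889) = 0.503376 ≈ 0.503.
taxon2–taxon3: 9/30 sites differ → p = 0.3, d = −0.75 ln(1 − 0.4) = 0.383119 ≈ 0.383.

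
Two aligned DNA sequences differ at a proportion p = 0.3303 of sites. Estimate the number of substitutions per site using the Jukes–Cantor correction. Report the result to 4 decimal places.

d = −(3/4) ln(1 − 4p/3) = −0.75 ln(1 − 0.4404) = −0.75 ln(0.5596)
  = −0.75 × (-0.580533) = 0.435400 substitutions/site.

0.4354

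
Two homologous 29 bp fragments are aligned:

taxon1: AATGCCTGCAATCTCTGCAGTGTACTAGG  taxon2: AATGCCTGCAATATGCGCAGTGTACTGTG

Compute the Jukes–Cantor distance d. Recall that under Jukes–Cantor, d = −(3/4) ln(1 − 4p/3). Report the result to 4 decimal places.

0.1959

The sequences differ at 5 of 29 sites (13, 15, 16, 27, 28), so p = 5/29 ≈ 0.172414.
d = −(3/4) ln(1 − 4p/3) = −0.75 ln(1 − 0.229885) = −0.75 ln(0.770115)
  = −0.75 × (-0.261215) = 0.195911 substitutions/site.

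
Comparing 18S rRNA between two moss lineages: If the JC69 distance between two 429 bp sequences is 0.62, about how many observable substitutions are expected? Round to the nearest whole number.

181

Invert JC69: p = (3/4)(1 − e^(−4d/3)) = 0.75 × (1 − e^(-0.826667)) = 0.75 × (1 − 0.437505) = 0.421871.
Expected differing sites = pL ≈ 0.421871 × 429 = 180.982659 ≈ 181.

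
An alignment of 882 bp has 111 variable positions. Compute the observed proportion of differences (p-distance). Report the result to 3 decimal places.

0.126

p = 111/882 = 0.125850… ≈ 0.126 (to 3 d.p.).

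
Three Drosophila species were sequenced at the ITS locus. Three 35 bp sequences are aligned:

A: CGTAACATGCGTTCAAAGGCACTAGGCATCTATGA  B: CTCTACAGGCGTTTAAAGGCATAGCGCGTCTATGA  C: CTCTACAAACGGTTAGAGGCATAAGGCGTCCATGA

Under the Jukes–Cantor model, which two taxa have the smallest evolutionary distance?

B and C

A–B: 10/35 differ, p = 0.286, d = 0.360.
A–C: 12/35 differ, p = 0.343, d = 0.458.
B–C: 7/35 differ, p = 0.200, d = 0.233.
The smallest distance is between B and C.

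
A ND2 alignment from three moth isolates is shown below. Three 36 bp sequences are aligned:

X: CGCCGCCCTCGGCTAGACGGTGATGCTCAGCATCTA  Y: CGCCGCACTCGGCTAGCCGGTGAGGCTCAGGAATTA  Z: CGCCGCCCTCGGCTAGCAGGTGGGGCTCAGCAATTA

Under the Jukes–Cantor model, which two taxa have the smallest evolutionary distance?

Y and Z

X–Y: 6/36 differ, p = 0.167, d = 0.188.
X–Z: 6/36 differ, p = 0.167, d = 0.188.
Y–Z: 4/36 differ, p = 0.111, d = 0.120.
The smallest distance is between Y and Z.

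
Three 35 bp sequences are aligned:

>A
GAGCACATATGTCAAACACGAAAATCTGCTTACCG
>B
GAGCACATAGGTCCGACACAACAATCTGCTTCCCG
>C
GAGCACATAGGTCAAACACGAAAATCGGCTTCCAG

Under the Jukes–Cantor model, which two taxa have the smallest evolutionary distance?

A–B: 6/35 differ, p = 0.171, d = 0.195.
A–C: 4/35 differ, p = 0.114, d = 0.124.
B–C: 6/35 differ, p = 0.171, d = 0.195.
The smallest distance is between A and C.

A and C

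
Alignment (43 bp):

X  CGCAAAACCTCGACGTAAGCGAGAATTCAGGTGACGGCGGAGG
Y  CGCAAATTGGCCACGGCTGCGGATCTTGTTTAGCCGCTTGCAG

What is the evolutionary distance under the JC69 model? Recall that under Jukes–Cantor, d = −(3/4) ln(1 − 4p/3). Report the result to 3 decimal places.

The sequences differ at 23 of 43 sites, so p = 23/43 ≈ 0.534884.
d = −(3/4) ln(1 − 4p/3) = −0.75 ln(1 − 0.713179) = −0.75 ln(0.286821)
  = −0.75 × (-1.248897) = 0.936673 substitutions/site.

0.937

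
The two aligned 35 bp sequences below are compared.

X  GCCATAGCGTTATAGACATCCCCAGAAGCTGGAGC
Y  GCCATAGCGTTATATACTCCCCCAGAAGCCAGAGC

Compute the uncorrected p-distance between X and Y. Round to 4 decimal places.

0.1429

The sequences differ at 5 of 35 positions (sites 15, 18, 19, 30, 31).
p = 5/35 = 0.142857… ≈ 0.1429 (to 4 d.p.).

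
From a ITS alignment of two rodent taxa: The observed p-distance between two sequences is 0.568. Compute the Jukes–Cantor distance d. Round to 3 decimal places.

1.062

d = −(3/4) ln(1 − 4p/3) = −0.75 ln(1 − 0.757333) = −0.75 ln(0.242667)
  = −0.75 × (-1.416065) = 1.062049 substitutions/site.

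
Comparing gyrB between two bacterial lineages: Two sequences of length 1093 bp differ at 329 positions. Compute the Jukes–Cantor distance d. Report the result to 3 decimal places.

p = 329/1093 ≈ 0.301006.
d = −(3/4) ln(1 − 4p/3) = −0.75 ln(1 − 0.401341) = −0.75 ln(0.598659)
  = −0.75 × (-0.513063) = 0.384797 substitutions/site.

0.385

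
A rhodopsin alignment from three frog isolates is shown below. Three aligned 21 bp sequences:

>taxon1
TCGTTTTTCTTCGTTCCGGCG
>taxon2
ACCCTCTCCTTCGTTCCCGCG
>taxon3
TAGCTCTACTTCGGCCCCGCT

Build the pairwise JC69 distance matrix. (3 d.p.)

taxon1–taxon2: 6/21 sites differ → p ≈ 0.285714, d = −0.75 ln(1 − 0.380952) = 0.359679 ≈ 0.360.
taxon1–taxon3: 8/21 sites differ → p ≈ 0.380952, d = −0.75 ln(1 − 0.507936) = 0.531860 ≈ 0.532.
taxon2–taxon3: 7/21 sites differ → p ≈ 0.333333, d = −0.75 ln(1 − 0.444444) = 0.440839 ≈ 0.441.

d(taxon1,taxon2) = 0.360, d(taxon1,taxon3) = 0.532, d(taxon2,taxon3) = 0.441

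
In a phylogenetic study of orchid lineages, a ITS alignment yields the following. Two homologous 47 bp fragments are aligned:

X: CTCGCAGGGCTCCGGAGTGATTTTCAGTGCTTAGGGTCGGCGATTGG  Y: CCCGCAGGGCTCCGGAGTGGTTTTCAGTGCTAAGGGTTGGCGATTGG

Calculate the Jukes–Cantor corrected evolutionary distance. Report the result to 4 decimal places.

0.0903

The sequences differ at 4 of 47 sites (2, 20, 32, 38), so p = 4/47 ≈ 0.085106.
d = −(3/4) ln(1 − 4p/3) = −0.75 ln(1 − 0.113475) = −0.75 ln(0.886525)
  = −0.75 × (-0.120446) = 0.090335 substitutions/site.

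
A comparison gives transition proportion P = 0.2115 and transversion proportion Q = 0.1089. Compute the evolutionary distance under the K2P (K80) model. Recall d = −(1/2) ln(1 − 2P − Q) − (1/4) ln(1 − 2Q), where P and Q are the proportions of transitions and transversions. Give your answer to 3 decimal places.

0.441

Under the Kimura two-parameter model, d = −½ ln(1 − 2P − Q) − ¼ ln(1 − 2Q).
1 − 2P − Q = 0.4681, giving −½ ln(0.4681) = 0.379537.
1 − 2Q = 0.7822, giving −¼ ln(0.7822) = 0.061411.
d = 0.379537 + 0.061411 = 0.440948.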